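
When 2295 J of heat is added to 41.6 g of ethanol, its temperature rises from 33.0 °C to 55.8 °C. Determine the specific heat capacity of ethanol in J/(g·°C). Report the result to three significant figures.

c = 2.42 J/(g·°C)

c = q / (m ΔT) = 2295 / (41.6 × 22.8)
c = 2295 / 948.48 = 2.42 J/(g·°C)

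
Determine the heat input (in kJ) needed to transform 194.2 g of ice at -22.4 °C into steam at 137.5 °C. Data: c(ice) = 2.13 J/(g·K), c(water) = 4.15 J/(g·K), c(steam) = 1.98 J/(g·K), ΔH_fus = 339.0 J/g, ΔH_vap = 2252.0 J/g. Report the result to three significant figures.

q = 607 kJ

q1 (heat ice -22.4→0.0 °C): 194.2 × 2.13 × 22.4 = 9266 J
q2 (melt at 0 °C): 194.2 × 339.0 = 65834 J
q3 (heat water 0.0→100.0 °C): 194.2 × 4.15 × 100.0 = 80593 J
q4 (vaporize at 100 °C): 194.2 × 2252.0 = 437338 J
q5 (heat steam 100.0→137.5 °C): 194.2 × 1.98 × 37.5 = 14419 J
Total: 9266 + 65834 + 80593 + 437338 + 14419 = 607450 J = 607 kJ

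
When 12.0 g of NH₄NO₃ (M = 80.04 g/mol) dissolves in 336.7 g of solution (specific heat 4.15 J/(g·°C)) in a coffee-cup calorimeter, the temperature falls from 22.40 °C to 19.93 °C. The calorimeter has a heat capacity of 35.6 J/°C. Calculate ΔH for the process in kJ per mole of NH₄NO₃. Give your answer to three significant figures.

|ΔT| = |19.93 − 22.40| = 2.47 °C
|q_surr| = (336.7 × 4.15 + 35.6) × 2.47 = 1432.905 × 2.47 = 3539 J
n(NH₄NO₃) = 12.0 / 80.04 = 0.1499 mol
Temperature fell, so q_rxn = +|q_surr| = 3.539 kJ
ΔH = q_rxn / n = 23.61 kJ/mol

ΔH = 23.6 kJ/mol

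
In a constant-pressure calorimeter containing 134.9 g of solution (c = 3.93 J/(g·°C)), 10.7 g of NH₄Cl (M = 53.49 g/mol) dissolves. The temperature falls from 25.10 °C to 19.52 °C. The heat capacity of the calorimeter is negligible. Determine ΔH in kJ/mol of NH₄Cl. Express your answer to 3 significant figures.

|ΔT| = |19.52 − 25.10| = 5.58 °C
|q_surr| = (134.9 × 3.93) × 5.58 = 530.157 × 5.58 = 2958 J
n(NH₄Cl) = 10.7 / 53.49 = 0.2000 mol
Temperature fell, so q_rxn = +|q_surr| = 2.958 kJ
ΔH = q_rxn / n = 14.79 kJ/mol

ΔH = 14.8 kJ/mol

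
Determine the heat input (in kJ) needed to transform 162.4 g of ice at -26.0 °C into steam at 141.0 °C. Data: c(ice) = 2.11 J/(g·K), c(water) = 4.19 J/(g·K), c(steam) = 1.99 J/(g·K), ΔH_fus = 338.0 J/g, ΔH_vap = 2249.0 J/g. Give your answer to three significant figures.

q1 (heat ice -26.0→0.0 °C): 162.4 × 2.11 × 26.0 = 8909 J
q2 (melt at 0 °C): 162.4 × 338.0 = 54891 J
q3 (heat water 0.0→100.0 °C): 162.4 × 4.19 × 100.0 = 68046 J
q4 (vaporize at 100 °C): 162.4 × 2249.0 = 365238 J
q5 (heat steam 100.0→141.0 °C): 162.4 × 1.99 × 41.0 = 13250 J
Total: 8909 + 54891 + 68046 + 365238 + 13250 = 510334 J = 510 kJ

q = 510 kJ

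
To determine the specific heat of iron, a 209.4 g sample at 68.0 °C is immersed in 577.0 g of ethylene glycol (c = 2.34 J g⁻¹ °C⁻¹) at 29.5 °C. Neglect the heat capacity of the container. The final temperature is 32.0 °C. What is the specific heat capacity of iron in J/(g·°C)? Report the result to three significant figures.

q_gained = (577.0 × 2.34) × (32.0 − 29.5) = 3375 J
q_lost = 209.4 × c × (68.0 − 32.0) = 7538.4 c
Set equal: c = 3375 / 7538.4 = 0.448 J/(g·°C)

c = 0.448 J/(g·°C)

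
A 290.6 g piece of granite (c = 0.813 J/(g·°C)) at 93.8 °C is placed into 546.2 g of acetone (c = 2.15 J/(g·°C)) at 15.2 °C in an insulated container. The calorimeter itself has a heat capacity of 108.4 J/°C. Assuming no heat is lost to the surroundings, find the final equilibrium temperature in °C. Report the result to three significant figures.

Heat lost by granite = heat gained by acetone + calorimeter.
(290.6)(0.813)(93.8 − T) = [(546.2)(2.15) + 108.4](T − 15.2)
236.2578 (93.8 − T) = 1282.73 (T − 15.2)
22161 − 236.2578 T = 1282.73 T − 19497
41658 = 1518.9878 T
T = 27.42 °C

T_f = 27.4 °C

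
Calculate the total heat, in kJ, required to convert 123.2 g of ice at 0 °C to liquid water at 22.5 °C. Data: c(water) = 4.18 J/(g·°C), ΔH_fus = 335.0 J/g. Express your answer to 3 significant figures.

q = 52.9 kJ

q1 (melt at 0 °C): 123.2 × 335.0 = 41272 J
q2 (heat water 0.0→22.5 °C): 123.2 × 4.18 × 22.5 = 11587 J
Total: 41272 + 11587 = 52859 J = 52.9 kJ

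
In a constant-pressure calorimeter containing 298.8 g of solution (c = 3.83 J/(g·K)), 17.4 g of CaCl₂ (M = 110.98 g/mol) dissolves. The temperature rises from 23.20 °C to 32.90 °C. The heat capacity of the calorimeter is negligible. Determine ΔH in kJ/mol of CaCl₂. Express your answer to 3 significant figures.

|ΔT| = |32.90 − 23.20| = 9.70 °C
|q_surr| = (298.8 × 3.83) × 9.70 = 1144.404 × 9.70 = 11100 J
n(CaCl₂) = 17.4 / 110.98 = 0.1568 mol
Temperature rose, so q_rxn = −|q_surr| = -11.10 kJ
ΔH = q_rxn / n = -70.79 kJ/mol

ΔH = -70.8 kJ/mol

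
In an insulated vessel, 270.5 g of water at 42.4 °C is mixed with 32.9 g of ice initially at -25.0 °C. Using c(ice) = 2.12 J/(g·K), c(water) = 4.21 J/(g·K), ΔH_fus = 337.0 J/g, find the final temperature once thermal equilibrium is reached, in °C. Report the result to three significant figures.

T_f = 27.8 °C

Heat to bring ice to 0 °C and melt it: q₁ = 32.9×2.12×25.0 + 32.9×337.0 = 12831 J
Heat the water can supply cooling to 0 °C: 270.5×4.21×42.4 = 48285.3 J > q₁, so all ice melts.
Energy balance: 270.5×4.21×(42.4 − T) = 12831 + 32.9×4.21×(T − 0)
1138.805(42.4 − T) = 12831 + 138.509 T
48285.3 − 12831 = 1277.314 T
T = 35454.3 / 1277.314 = 27.76 °C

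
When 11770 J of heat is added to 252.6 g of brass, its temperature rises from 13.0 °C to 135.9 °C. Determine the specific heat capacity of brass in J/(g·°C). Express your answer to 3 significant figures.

c = q / (m ΔT) = 11770 / (252.6 × 122.9)
c = 11770 / 31044.54 = 0.379 J/(g·°C)

c = 0.379 J/(g·°C)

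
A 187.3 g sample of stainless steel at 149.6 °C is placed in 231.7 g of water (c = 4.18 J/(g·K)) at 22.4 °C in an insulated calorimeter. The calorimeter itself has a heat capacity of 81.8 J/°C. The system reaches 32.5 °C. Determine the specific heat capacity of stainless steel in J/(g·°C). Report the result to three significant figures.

q_gained = (231.7 × 4.18 + 81.8) × (32.5 − 22.4) = 10610 J
q_lost = 187.3 × c × (149.6 − 32.5) = 21932.83 c
Set equal: c = 10610 / 21932.83 = 0.484 J/(g·°C)

c = 0.484 J/(g·°C)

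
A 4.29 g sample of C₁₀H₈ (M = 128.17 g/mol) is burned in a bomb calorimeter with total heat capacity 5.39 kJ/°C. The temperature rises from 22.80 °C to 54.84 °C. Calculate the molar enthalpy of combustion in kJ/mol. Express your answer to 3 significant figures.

ΔH = -5160 kJ/mol

ΔT = 54.84 − 22.80 = 32.04 °C
q_cal = C_cal × ΔT = 5.39 × 32.04 = 172.6956 kJ
n = 4.29 / 128.17 = 0.03347 mol
q_rxn = −q_cal = -172.6956 kJ
ΔH = -172.6956 / 0.03347 = -5160 kJ/mol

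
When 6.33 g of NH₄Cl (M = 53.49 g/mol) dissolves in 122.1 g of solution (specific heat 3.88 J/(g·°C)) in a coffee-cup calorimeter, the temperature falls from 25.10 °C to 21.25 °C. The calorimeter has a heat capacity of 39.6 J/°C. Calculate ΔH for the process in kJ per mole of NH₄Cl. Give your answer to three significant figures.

ΔH = 16.7 kJ/mol

|ΔT| = |21.25 − 25.10| = 3.85 °C
|q_surr| = (122.1 × 3.88 + 39.6) × 3.85 = 513.348 × 3.85 = 1976 J
n(NH₄Cl) = 6.33 / 53.49 = 0.1183 mol
Temperature fell, so q_rxn = +|q_surr| = 1.976 kJ
ΔH = q_rxn / n = 16.70 kJ/mol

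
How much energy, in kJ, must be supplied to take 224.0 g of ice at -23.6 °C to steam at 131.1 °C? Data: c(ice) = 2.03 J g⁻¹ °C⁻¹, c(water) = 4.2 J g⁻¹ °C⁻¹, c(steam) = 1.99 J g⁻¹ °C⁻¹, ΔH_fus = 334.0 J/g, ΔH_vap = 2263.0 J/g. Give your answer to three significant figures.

q = 700 kJ

q1 (heat ice -23.6→0.0 °C): 224.0 × 2.03 × 23.6 = 10731 J
q2 (melt at 0 °C): 224.0 × 334.0 = 74816 J
q3 (heat water 0.0→100.0 °C): 224.0 × 4.2 × 100.0 = 94080 J
q4 (vaporize at 100 °C): 224.0 × 2263.0 = 506912 J
q5 (heat steam 100.0→131.1 °C): 224.0 × 1.99 × 31.1 = 13863 J
Total: 10731 + 74816 + 94080 + 506912 + 13863 = 700402 J = 700 kJ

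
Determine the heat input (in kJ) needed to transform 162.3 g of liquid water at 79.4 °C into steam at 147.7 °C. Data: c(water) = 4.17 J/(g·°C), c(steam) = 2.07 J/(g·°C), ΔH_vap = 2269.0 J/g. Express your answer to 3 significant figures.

q = 398 kJ

q1 (heat water 79.4→100.0 °C): 162.3 × 4.17 × 20.6 = 13942 J
q2 (vaporize at 100 °C): 162.3 × 2269.0 = 368259 J
q3 (heat steam 100.0→147.7 °C): 162.3 × 2.07 × 47.7 = 16025 J
Total: 13942 + 368259 + 16025 = 398226 J = 398 kJ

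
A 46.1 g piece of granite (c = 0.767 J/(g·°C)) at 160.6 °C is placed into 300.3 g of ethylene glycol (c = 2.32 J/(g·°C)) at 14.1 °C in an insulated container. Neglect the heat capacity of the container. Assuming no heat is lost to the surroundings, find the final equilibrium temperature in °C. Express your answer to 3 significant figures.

Heat lost by granite = heat gained by ethylene glycol.
(46.1)(0.767)(160.6 − T) = (300.3)(2.32)(T − 14.1)
35.3587 (160.6 − T) = 696.696 (T − 14.1)
5678.6 − 35.3587 T = 696.696 T − 9823.4
15502.0 = 732.0547 T
T = 21.18 °C

T_f = 21.2 °C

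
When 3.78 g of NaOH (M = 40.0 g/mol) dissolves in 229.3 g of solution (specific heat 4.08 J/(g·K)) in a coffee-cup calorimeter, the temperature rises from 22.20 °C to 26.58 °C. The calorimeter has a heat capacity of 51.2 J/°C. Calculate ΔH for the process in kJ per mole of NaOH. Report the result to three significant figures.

ΔH = -45.7 kJ/mol

|ΔT| = |26.58 − 22.20| = 4.38 °C
|q_surr| = (229.3 × 4.08 + 51.2) × 4.38 = 986.744 × 4.38 = 4322 J
n(NaOH) = 3.78 / 40.0 = 0.09450 mol
Temperature rose, so q_rxn = −|q_surr| = -4.322 kJ
ΔH = q_rxn / n = -45.74 kJ/mol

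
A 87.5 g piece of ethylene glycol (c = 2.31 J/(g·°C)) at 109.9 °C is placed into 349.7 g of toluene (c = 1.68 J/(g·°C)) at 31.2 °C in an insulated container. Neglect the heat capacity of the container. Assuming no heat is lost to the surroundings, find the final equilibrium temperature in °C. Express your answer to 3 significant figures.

Heat lost by ethylene glycol = heat gained by toluene.
(87.5)(2.31)(109.9 − T) = (349.7)(1.68)(T − 31.2)
202.125 (109.9 − T) = 587.496 (T − 31.2)
22214 − 202.125 T = 587.496 T − 18330
40544 = 789.621 T
T = 51.346 °C

T_f = 51.3 °C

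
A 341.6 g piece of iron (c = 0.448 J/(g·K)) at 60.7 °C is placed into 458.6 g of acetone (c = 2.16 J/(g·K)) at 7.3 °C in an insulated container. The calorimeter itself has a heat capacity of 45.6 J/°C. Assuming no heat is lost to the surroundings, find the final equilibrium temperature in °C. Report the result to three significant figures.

T_f = 14.2 °C

Heat lost by iron = heat gained by acetone + calorimeter.
(341.6)(0.448)(60.7 − T) = [(458.6)(2.16) + 45.6](T − 7.3)
153.0368 (60.7 − T) = 1036.176 (T − 7.3)
9289.3 − 153.0368 T = 1036.176 T − 7564.1
16853.4 = 1189.2128 T
T = 14.17 °C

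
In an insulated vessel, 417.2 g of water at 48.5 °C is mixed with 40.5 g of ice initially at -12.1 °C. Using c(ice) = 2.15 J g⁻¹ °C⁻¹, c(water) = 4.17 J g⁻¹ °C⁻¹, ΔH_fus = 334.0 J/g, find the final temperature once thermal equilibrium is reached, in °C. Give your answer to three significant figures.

T_f = 36.6 °C

Heat to bring ice to 0 °C and melt it: q₁ = 40.5×2.15×12.1 + 40.5×334.0 = 14581 J
Heat the water can supply cooling to 0 °C: 417.2×4.17×48.5 = 84376.6 J > q₁, so all ice melts.
Energy balance: 417.2×4.17×(48.5 − T) = 14581 + 40.5×4.17×(T − 0)
1739.724(48.5 − T) = 14581 + 168.885 T
84376.6 − 14581 = 1908.609 T
T = 69795.6 / 1908.609 = 36.57 °C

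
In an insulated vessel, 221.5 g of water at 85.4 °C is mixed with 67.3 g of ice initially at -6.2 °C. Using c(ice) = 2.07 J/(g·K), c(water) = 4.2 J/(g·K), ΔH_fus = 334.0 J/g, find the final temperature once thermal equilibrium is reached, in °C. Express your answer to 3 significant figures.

T_f = 46.3 °C

Heat to bring ice to 0 °C and melt it: q₁ = 67.3×2.07×6.2 + 67.3×334.0 = 23342 J
Heat the water can supply cooling to 0 °C: 221.5×4.2×85.4 = 79447.6 J > q₁, so all ice melts.
Energy balance: 221.5×4.2×(85.4 − T) = 23342 + 67.3×4.2×(T − 0)
930.3(85.4 − T) = 23342 + 282.66 T
79447.6 − 23342 = 1212.96 T
T = 56105.6 / 1212.96 = 46.26 °C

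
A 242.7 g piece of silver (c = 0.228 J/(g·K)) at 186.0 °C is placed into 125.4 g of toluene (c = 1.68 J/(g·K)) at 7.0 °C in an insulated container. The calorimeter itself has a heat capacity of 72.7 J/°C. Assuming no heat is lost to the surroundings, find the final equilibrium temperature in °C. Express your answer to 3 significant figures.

T_f = 36.2 °C

Heat lost by silver = heat gained by toluene + calorimeter.
(242.7)(0.228)(186.0 − T) = [(125.4)(1.68) + 72.7](T − 7.0)
55.3356 (186.0 − T) = 283.372 (T − 7.0)
10292 − 55.3356 T = 283.372 T − 1983.6
12275.6 = 338.7076 T
T = 36.24 °C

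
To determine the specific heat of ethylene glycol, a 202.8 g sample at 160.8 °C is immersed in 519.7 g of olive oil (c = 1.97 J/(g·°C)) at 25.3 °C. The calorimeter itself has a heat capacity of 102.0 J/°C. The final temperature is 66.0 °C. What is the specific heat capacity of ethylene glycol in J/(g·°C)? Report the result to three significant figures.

q_gained = (519.7 × 1.97 + 102.0) × (66.0 − 25.3) = 45820 J
q_lost = 202.8 × c × (160.8 − 66.0) = 19225.44 c
Set equal: c = 45820 / 19225.44 = 2.38 J/(g·°C)

c = 2.38 J/(g·°C)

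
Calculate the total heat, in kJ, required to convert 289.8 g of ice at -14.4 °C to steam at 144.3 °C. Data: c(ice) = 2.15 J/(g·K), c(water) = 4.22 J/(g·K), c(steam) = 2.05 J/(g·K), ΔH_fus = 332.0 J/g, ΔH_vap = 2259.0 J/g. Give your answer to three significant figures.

q1 (heat ice -14.4→0.0 °C): 289.8 × 2.15 × 14.4 = 8972 J
q2 (melt at 0 °C): 289.8 × 332.0 = 96214 J
q3 (heat water 0.0→100.0 °C): 289.8 × 4.22 × 100.0 = 122296 J
q4 (vaporize at 100 °C): 289.8 × 2259.0 = 654658 J
q5 (heat steam 100.0→144.3 °C): 289.8 × 2.05 × 44.3 = 26318 J
Total: 8972 + 96214 + 122296 + 654658 + 26318 = 908458 J = 908 kJ

q = 908 kJ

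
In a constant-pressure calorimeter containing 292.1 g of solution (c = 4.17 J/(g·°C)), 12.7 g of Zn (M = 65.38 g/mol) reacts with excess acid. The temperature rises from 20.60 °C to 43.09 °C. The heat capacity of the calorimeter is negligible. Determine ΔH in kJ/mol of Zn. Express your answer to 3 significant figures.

|ΔT| = |43.09 − 20.60| = 22.49 °C
|q_surr| = (292.1 × 4.17) × 22.49 = 1218.057 × 22.49 = 27390 J
n(Zn) = 12.7 / 65.38 = 0.1942 mol
Temperature rose, so q_rxn = −|q_surr| = -27.39 kJ
ΔH = q_rxn / n = -141.0 kJ/mol

ΔH = -141 kJ/mol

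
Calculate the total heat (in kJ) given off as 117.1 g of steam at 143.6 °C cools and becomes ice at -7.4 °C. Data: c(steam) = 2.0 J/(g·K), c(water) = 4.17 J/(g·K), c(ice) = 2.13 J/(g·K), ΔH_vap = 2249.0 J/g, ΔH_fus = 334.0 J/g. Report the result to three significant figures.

q1 (cool steam 143.6→100 °C): 117.1 × 2.0 × 43.6 = 10211 J
q2 (condense at 100 °C): 117.1 × 2249.0 = 263358 J
q3 (cool water 100→0 °C): 117.1 × 4.17 × 100.0 = 48831 J
q4 (freeze at 0 °C): 117.1 × 334.0 = 39111 J
q5 (cool ice 0→-7.4 °C): 117.1 × 2.13 × 7.4 = 1846 J
Total: 10211 + 263358 + 48831 + 39111 + 1846 = 363357 J = 363 kJ

q = 363 kJ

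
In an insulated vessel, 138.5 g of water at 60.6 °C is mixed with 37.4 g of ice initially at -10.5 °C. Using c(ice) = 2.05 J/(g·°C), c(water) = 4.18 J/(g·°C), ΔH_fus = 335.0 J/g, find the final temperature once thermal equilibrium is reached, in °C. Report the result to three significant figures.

T_f = 29.6 °C

Heat to bring ice to 0 °C and melt it: q₁ = 37.4×2.05×10.5 + 37.4×335.0 = 13334 J
Heat the water can supply cooling to 0 °C: 138.5×4.18×60.6 = 35083.2 J > q₁, so all ice melts.
Energy balance: 138.5×4.18×(60.6 − T) = 13334 + 37.4×4.18×(T − 0)
578.93(60.6 − T) = 13334 + 156.332 T
35083.2 − 13334 = 735.262 T
T = 21749.2 / 735.262 = 29.58 °C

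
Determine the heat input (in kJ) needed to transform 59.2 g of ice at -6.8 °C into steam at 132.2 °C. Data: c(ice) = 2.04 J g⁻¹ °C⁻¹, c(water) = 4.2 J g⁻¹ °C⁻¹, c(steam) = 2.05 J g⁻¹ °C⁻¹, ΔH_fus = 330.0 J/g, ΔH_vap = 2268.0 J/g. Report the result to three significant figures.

q = 183 kJ

q1 (heat ice -6.8→0.0 °C): 59.2 × 2.04 × 6.8 = 821 J
q2 (melt at 0 °C): 59.2 × 330.0 = 19536 J
q3 (heat water 0.0→100.0 °C): 59.2 × 4.2 × 100.0 = 24864 J
q4 (vaporize at 100 °C): 59.2 × 2268.0 = 134266 J
q5 (heat steam 100.0→132.2 °C): 59.2 × 2.05 × 32.2 = 3908 J
Total: 821 + 19536 + 24864 + 134266 + 3908 = 183395 J = 183 kJ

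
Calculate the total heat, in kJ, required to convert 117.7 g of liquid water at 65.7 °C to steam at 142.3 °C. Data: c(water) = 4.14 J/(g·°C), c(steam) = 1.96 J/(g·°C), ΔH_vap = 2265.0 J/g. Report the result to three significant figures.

q = 293 kJ

q1 (heat water 65.7→100.0 °C): 117.7 × 4.14 × 34.3 = 16714 J
q2 (vaporize at 100 °C): 117.7 × 2265.0 = 266591 J
q3 (heat steam 100.0→142.3 °C): 117.7 × 1.96 × 42.3 = 9758 J
Total: 16714 + 266591 + 9758 = 293063 J = 293 kJ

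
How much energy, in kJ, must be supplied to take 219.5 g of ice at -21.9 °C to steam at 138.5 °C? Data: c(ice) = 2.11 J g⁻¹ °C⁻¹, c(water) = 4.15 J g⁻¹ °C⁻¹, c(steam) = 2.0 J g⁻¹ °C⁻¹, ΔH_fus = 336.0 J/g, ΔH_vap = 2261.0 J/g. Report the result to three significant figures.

q1 (heat ice -21.9→0.0 °C): 219.5 × 2.11 × 21.9 = 10143 J
q2 (melt at 0 °C): 219.5 × 336.0 = 73752 J
q3 (heat water 0.0→100.0 °C): 219.5 × 4.15 × 100.0 = 91093 J
q4 (vaporize at 100 °C): 219.5 × 2261.0 = 496290 J
q5 (heat steam 100.0→138.5 °C): 219.5 × 2.0 × 38.5 = 16902 J
Total: 10143 + 73752 + 91093 + 496290 + 16902 = 688180 J = 688 kJ

q = 688 kJ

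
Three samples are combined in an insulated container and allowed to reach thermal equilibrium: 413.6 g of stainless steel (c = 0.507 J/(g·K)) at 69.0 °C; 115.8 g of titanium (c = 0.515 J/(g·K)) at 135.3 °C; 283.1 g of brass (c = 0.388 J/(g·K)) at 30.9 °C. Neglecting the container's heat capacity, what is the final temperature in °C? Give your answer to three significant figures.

Σ mᵢcᵢ(T − Tᵢ) = 0  ⇒  T = Σ mᵢcᵢTᵢ / Σ mᵢcᵢ
Σ mᵢcᵢ = 413.6×0.507 + 115.8×0.515 + 283.1×0.388 = 379.1750
Σ mᵢcᵢTᵢ = 209.6952×69.0 + 59.637×135.3 + 109.8428×30.9 = 25932
T = 25932 / 379.1750 = 68.39 °C

T_f = 68.4 °C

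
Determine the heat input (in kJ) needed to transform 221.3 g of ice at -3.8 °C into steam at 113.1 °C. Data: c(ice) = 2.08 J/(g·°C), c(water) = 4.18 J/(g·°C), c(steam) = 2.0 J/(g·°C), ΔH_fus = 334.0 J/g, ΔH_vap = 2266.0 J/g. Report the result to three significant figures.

q1 (heat ice -3.8→0.0 °C): 221.3 × 2.08 × 3.8 = 1749 J
q2 (melt at 0 °C): 221.3 × 334.0 = 73914 J
q3 (heat water 0.0→100.0 °C): 221.3 × 4.18 × 100.0 = 92503 J
q4 (vaporize at 100 °C): 221.3 × 2266.0 = 501466 J
q5 (heat steam 100.0→113.1 °C): 221.3 × 2.0 × 13.1 = 5798 J
Total: 1749 + 73914 + 92503 + 501466 + 5798 = 675430 J = 675 kJ

q = 675 kJ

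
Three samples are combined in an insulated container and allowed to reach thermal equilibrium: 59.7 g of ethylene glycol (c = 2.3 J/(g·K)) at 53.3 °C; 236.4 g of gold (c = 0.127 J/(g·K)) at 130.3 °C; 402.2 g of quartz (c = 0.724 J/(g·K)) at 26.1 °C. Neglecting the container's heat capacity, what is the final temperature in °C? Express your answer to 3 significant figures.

T_f = 41.1 °C

Σ mᵢcᵢ(T − Tᵢ) = 0  ⇒  T = Σ mᵢcᵢTᵢ / Σ mᵢcᵢ
Σ mᵢcᵢ = 59.7×2.3 + 236.4×0.127 + 402.2×0.724 = 458.5256
Σ mᵢcᵢTᵢ = 137.31×53.3 + 30.0228×130.3 + 291.1928×26.1 = 18831
T = 18831 / 458.5256 = 41.07 °C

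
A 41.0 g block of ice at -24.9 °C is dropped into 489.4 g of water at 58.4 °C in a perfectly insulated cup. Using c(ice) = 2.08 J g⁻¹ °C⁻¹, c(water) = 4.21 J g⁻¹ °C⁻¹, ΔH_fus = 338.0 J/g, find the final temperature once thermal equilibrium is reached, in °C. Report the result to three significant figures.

T_f = 46.7 °C

Heat to bring ice to 0 °C and melt it: q₁ = 41.0×2.08×24.9 + 41.0×338.0 = 15981 J
Heat the water can supply cooling to 0 °C: 489.4×4.21×58.4 = 120326 J > q₁, so all ice melts.
Energy balance: 489.4×4.21×(58.4 − T) = 15981 + 41.0×4.21×(T − 0)
2060.374(58.4 − T) = 15981 + 172.61 T
120326 − 15981 = 2232.984 T
T = 104345 / 2232.984 = 46.73 °C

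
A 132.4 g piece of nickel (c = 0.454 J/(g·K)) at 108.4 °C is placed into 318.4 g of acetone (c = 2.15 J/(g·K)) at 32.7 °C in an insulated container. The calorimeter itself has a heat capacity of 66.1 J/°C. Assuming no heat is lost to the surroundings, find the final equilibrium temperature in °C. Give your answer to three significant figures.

Heat lost by nickel = heat gained by acetone + calorimeter.
(132.4)(0.454)(108.4 − T) = [(318.4)(2.15) + 66.1](T − 32.7)
60.1096 (108.4 − T) = 750.66 (T − 32.7)
6515.9 − 60.1096 T = 750.66 T − 24547
31062.9 = 810.7696 T
T = 38.31 °C

T_f = 38.3 °C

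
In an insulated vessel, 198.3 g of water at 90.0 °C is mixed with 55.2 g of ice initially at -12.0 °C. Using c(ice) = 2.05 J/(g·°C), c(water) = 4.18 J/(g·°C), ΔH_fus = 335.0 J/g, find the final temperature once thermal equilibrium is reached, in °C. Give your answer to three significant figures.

Heat to bring ice to 0 °C and melt it: q₁ = 55.2×2.05×12.0 + 55.2×335.0 = 19850 J
Heat the water can supply cooling to 0 °C: 198.3×4.18×90.0 = 74600.5 J > q₁, so all ice melts.
Energy balance: 198.3×4.18×(90.0 − T) = 19850 + 55.2×4.18×(T − 0)
828.894(90.0 − T) = 19850 + 230.736 T
74600.5 − 19850 = 1059.630 T
T = 54750.5 / 1059.630 = 51.67 °C

T_f = 51.7 °C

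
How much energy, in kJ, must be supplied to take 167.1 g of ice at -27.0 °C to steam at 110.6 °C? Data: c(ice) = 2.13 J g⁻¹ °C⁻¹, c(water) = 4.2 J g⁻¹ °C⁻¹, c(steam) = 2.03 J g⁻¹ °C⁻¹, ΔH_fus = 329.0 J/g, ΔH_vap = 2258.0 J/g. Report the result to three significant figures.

q1 (heat ice -27.0→0.0 °C): 167.1 × 2.13 × 27.0 = 9610 J
q2 (melt at 0 °C): 167.1 × 329.0 = 54976 J
q3 (heat water 0.0→100.0 °C): 167.1 × 4.2 × 100.0 = 70182 J
q4 (vaporize at 100 °C): 167.1 × 2258.0 = 377312 J
q5 (heat steam 100.0→110.6 °C): 167.1 × 2.03 × 10.6 = 3596 J
Total: 9610 + 54976 + 70182 + 377312 + 3596 = 515676 J = 516 kJ

q = 516 kJ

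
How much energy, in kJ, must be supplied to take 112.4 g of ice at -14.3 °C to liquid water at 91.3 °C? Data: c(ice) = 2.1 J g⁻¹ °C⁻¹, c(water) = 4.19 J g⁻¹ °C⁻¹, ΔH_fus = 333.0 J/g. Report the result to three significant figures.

q = 83.8 kJ

q1 (heat ice -14.3→0.0 °C): 112.4 × 2.1 × 14.3 = 3375 J
q2 (melt at 0 °C): 112.4 × 333.0 = 37429 J
q3 (heat water 0.0→91.3 °C): 112.4 × 4.19 × 91.3 = 42998 J
Total: 3375 + 37429 + 42998 = 83802 J = 83.8 kJ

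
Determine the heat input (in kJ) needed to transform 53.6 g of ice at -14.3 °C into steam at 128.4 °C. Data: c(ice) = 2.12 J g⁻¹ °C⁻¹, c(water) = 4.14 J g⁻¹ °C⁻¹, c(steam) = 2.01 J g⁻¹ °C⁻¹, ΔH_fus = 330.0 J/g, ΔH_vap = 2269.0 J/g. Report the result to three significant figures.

q1 (heat ice -14.3→0.0 °C): 53.6 × 2.12 × 14.3 = 1625 J
q2 (melt at 0 °C): 53.6 × 330.0 = 17688 J
q3 (heat water 0.0→100.0 °C): 53.6 × 4.14 × 100.0 = 22190 J
q4 (vaporize at 100 °C): 53.6 × 2269.0 = 121618 J
q5 (heat steam 100.0→128.4 °C): 53.6 × 2.01 × 28.4 = 3060 J
Total: 1625 + 17688 + 22190 + 121618 + 3060 = 166181 J = 166 kJ

q = 166 kJ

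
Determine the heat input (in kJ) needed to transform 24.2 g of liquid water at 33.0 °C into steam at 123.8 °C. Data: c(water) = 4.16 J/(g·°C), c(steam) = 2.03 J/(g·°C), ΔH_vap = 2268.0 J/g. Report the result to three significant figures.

q1 (heat water 33.0→100.0 °C): 24.2 × 4.16 × 67.0 = 6745 J
q2 (vaporize at 100 °C): 24.2 × 2268.0 = 54886 J
q3 (heat steam 100.0→123.8 °C): 24.2 × 2.03 × 23.8 = 1169 J
Total: 6745 + 54886 + 1169 = 62800 J = 62.8 kJ

q = 62.8 kJ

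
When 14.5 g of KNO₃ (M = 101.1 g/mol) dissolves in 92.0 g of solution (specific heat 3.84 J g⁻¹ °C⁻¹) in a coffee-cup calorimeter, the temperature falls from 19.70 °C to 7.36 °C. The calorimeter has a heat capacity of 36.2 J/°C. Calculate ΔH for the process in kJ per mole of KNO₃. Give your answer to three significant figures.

|ΔT| = |7.36 − 19.70| = 12.34 °C
|q_surr| = (92.0 × 3.84 + 36.2) × 12.34 = 389.48 × 12.34 = 4806 J
n(KNO₃) = 14.5 / 101.1 = 0.1434 mol
Temperature fell, so q_rxn = +|q_surr| = 4.806 kJ
ΔH = q_rxn / n = 33.51 kJ/mol

ΔH = 33.5 kJ/mol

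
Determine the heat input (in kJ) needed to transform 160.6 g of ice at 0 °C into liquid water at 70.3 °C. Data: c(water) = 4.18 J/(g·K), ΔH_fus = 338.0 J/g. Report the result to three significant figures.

q1 (melt at 0 °C): 160.6 × 338.0 = 54283 J
q2 (heat water 0.0→70.3 °C): 160.6 × 4.18 × 70.3 = 47193 J
Total: 54283 + 47193 = 101476 J = 101 kJ

q = 101 kJ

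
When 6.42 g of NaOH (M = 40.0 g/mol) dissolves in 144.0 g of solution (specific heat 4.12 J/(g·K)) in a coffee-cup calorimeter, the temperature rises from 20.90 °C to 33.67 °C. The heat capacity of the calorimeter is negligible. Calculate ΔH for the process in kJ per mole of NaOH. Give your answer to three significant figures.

|ΔT| = |33.67 − 20.90| = 12.77 °C
|q_surr| = (144.0 × 4.12) × 12.77 = 593.28 × 12.77 = 7576 J
n(NaOH) = 6.42 / 40.0 = 0.1605 mol
Temperature rose, so q_rxn = −|q_surr| = -7.576 kJ
ΔH = q_rxn / n = -47.20 kJ/mol

ΔH = -47.2 kJ/mol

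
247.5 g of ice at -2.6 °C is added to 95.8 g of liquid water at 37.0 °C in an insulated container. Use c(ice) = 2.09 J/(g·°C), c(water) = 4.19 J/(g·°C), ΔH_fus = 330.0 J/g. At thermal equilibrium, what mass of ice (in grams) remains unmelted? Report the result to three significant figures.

m_ice remaining = 207 g

Heat to warm all ice to 0 °C: 247.5×2.09×2.6 = 1344.9 J
Heat released by water cooling to 0 °C: 95.8×4.19×37.0 = 14852 J
14852 J < 1344.9 + 247.5×330.0 = 83019.9 J, so not all ice melts; final T = 0 °C.
Heat left for melting: 14852 − 1344.9 = 13507.1 J
Mass melted = 13507.1 / 330.0 = 40.93 g
Ice remaining = 247.5 − 40.93 = 206.57 g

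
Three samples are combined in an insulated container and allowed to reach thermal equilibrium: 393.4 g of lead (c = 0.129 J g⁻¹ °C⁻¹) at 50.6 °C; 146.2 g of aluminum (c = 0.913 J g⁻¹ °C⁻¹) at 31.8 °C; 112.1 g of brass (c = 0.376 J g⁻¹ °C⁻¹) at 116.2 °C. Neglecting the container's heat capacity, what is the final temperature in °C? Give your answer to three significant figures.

T_f = 51.7 °C

Σ mᵢcᵢ(T − Tᵢ) = 0  ⇒  T = Σ mᵢcᵢTᵢ / Σ mᵢcᵢ
Σ mᵢcᵢ = 393.4×0.129 + 146.2×0.913 + 112.1×0.376 = 226.3788
Σ mᵢcᵢTᵢ = 50.7486×50.6 + 133.4806×31.8 + 42.1496×116.2 = 11710
T = 11710 / 226.3788 = 51.73 °C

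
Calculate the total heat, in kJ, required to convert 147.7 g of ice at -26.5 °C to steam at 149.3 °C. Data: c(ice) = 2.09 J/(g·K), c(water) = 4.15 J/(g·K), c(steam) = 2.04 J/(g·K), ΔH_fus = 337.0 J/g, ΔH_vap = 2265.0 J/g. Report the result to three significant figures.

q = 469 kJ

q1 (heat ice -26.5→0.0 °C): 147.7 × 2.09 × 26.5 = 8180 J
q2 (melt at 0 °C): 147.7 × 337.0 = 49775 J
q3 (heat water 0.0→100.0 °C): 147.7 × 4.15 × 100.0 = 61296 J
q4 (vaporize at 100 °C): 147.7 × 2265.0 = 334541 J
q5 (heat steam 100.0→149.3 °C): 147.7 × 2.04 × 49.3 = 14854 J
Total: 8180 + 49775 + 61296 + 334541 + 14854 = 468646 J = 469 kJ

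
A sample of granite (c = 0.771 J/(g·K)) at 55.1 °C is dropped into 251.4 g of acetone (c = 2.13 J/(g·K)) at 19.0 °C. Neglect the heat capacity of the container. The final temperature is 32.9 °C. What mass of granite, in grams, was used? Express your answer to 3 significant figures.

q_gained = (251.4 × 2.13) × (32.9 − 19.0) = 7443 J
q_lost = m × 0.771 × (55.1 − 32.9) = 17.1162 m
m = 7443 / 17.1162 = 435 g

m = 435 g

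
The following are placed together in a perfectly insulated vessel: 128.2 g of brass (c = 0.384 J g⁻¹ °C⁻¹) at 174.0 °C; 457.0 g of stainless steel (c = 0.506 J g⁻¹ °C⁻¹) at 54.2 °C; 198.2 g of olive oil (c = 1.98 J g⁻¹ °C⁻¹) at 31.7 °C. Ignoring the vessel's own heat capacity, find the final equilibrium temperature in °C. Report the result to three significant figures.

Σ mᵢcᵢ(T − Tᵢ) = 0  ⇒  T = Σ mᵢcᵢTᵢ / Σ mᵢcᵢ
Σ mᵢcᵢ = 128.2×0.384 + 457.0×0.506 + 198.2×1.98 = 672.9068
Σ mᵢcᵢTᵢ = 49.2288×174.0 + 231.242×54.2 + 392.436×31.7 = 33539
T = 33539 / 672.9068 = 49.84 °C

T_f = 49.8 °C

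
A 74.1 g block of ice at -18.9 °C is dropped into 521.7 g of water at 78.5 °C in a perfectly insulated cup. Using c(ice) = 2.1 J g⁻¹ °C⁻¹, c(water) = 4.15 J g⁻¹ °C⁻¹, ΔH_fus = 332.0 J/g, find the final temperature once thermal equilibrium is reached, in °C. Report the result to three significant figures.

T_f = 57.6 °C

Heat to bring ice to 0 °C and melt it: q₁ = 74.1×2.1×18.9 + 74.1×332.0 = 27542 J
Heat the water can supply cooling to 0 °C: 521.7×4.15×78.5 = 169957 J > q₁, so all ice melts.
Energy balance: 521.7×4.15×(78.5 − T) = 27542 + 74.1×4.15×(T − 0)
2165.055(78.5 − T) = 27542 + 307.515 T
169957 − 27542 = 2472.570 T
T = 142415 / 2472.570 = 57.60 °C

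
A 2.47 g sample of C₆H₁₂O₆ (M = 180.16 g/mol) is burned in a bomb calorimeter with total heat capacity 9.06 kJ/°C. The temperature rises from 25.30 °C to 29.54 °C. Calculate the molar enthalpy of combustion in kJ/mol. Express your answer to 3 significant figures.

ΔT = 29.54 − 25.30 = 4.24 °C
q_cal = C_cal × ΔT = 9.06 × 4.24 = 38.4144 kJ
n = 2.47 / 180.16 = 0.01371 mol
q_rxn = −q_cal = -38.4144 kJ
ΔH = -38.4144 / 0.01371 = -2802 kJ/mol

ΔH = -2800 kJ/mol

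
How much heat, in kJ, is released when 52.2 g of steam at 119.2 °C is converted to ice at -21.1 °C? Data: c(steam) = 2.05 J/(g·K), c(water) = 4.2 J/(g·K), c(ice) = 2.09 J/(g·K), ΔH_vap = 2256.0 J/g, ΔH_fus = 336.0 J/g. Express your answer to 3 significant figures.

q = 162 kJ

q1 (cool steam 119.2→100 °C): 52.2 × 2.05 × 19.2 = 2055 J
q2 (condense at 100 °C): 52.2 × 2256.0 = 117763 J
q3 (cool water 100→0 °C): 52.2 × 4.2 × 100.0 = 21924 J
q4 (freeze at 0 °C): 52.2 × 336.0 = 17539 J
q5 (cool ice 0→-21.1 °C): 52.2 × 2.09 × 21.1 = 2302 J
Total: 2055 + 117763 + 21924 + 17539 + 2302 = 161583 J = 162 kJ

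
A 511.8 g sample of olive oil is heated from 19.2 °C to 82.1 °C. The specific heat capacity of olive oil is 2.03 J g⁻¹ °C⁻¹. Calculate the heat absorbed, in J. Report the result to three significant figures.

q = 65400 J

q = m c ΔT = 511.8 × 2.03 × (82.1 − 19.2)
q = 511.8 × 2.03 × 62.9 = 65350 J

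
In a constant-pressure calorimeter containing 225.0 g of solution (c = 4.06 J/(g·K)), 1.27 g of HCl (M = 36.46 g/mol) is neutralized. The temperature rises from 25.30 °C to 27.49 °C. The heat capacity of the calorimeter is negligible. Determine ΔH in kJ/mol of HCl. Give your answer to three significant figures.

ΔH = -57.4 kJ/mol

|ΔT| = |27.49 − 25.30| = 2.19 °C
|q_surr| = (225.0 × 4.06) × 2.19 = 913.5 × 2.19 = 2000.6 J
n(HCl) = 1.27 / 36.46 = 0.034833 mol
Temperature rose, so q_rxn = −|q_surr| = -2.0006 kJ
ΔH = q_rxn / n = -57.43 kJ/mol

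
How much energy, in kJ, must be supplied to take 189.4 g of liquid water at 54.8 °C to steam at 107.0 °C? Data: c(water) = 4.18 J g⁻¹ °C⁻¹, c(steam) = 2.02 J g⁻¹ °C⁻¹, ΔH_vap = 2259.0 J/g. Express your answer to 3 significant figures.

q = 466 kJ

q1 (heat water 54.8→100.0 °C): 189.4 × 4.18 × 45.2 = 35784 J
q2 (vaporize at 100 °C): 189.4 × 2259.0 = 427855 J
q3 (heat steam 100.0→107.0 °C): 189.4 × 2.02 × 7.0 = 2678 J
Total: 35784 + 427855 + 2678 = 466317 J = 466 kJ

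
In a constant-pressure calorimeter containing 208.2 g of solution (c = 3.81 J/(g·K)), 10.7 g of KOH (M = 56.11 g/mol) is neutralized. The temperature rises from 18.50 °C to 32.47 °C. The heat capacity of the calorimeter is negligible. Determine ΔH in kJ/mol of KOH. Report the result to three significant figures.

|ΔT| = |32.47 − 18.50| = 13.97 °C
|q_surr| = (208.2 × 3.81) × 13.97 = 793.242 × 13.97 = 11080 J
n(KOH) = 10.7 / 56.11 = 0.1907 mol
Temperature rose, so q_rxn = −|q_surr| = -11.08 kJ
ΔH = q_rxn / n = -58.10 kJ/mol

ΔH = -58.1 kJ/mol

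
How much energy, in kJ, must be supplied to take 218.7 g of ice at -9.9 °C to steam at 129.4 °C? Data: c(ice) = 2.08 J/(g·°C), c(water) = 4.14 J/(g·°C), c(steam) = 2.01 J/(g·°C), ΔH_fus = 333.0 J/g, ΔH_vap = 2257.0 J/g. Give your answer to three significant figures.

q = 674 kJ

q1 (heat ice -9.9→0.0 °C): 218.7 × 2.08 × 9.9 = 4503 J
q2 (melt at 0 °C): 218.7 × 333.0 = 72827 J
q3 (heat water 0.0→100.0 °C): 218.7 × 4.14 × 100.0 = 90542 J
q4 (vaporize at 100 °C): 218.7 × 2257.0 = 493606 J
q5 (heat steam 100.0→129.4 °C): 218.7 × 2.01 × 29.4 = 12924 J
Total: 4503 + 72827 + 90542 + 493606 + 12924 = 674402 J = 674 kJ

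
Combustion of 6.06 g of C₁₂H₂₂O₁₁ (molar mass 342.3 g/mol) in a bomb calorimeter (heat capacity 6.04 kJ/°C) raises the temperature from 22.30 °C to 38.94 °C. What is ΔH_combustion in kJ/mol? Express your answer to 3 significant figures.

ΔH = -5680 kJ/mol

ΔT = 38.94 − 22.30 = 16.64 °C
q_cal = C_cal × ΔT = 6.04 × 16.64 = 100.5056 kJ
n = 6.06 / 342.3 = 0.01770 mol
q_rxn = −q_cal = -100.5056 kJ
ΔH = -100.5056 / 0.01770 = -5678 kJ/mol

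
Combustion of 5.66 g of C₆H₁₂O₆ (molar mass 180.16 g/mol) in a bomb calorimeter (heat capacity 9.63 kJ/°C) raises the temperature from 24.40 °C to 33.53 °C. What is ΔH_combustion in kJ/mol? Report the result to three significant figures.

ΔH = -2800 kJ/mol

ΔT = 33.53 − 24.40 = 9.13 °C
q_cal = C_cal × ΔT = 9.63 × 9.13 = 87.9219 kJ
n = 5.66 / 180.16 = 0.03142 mol
q_rxn = −q_cal = -87.9219 kJ
ΔH = -87.9219 / 0.03142 = -2798 kJ/mol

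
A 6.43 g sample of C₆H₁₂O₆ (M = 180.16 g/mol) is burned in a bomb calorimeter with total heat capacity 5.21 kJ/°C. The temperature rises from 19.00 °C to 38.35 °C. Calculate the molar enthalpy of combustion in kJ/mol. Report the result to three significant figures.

ΔT = 38.35 − 19.00 = 19.35 °C
q_cal = C_cal × ΔT = 5.21 × 19.35 = 100.8135 kJ
n = 6.43 / 180.16 = 0.03569 mol
q_rxn = −q_cal = -100.8135 kJ
ΔH = -100.8135 / 0.03569 = -2824.7 kJ/mol

ΔH = -2820 kJ/mol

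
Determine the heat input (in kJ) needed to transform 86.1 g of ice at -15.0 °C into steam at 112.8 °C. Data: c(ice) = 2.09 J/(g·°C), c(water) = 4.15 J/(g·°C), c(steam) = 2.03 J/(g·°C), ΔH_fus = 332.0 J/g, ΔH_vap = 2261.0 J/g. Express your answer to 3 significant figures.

q = 264 kJ

q1 (heat ice -15.0→0.0 °C): 86.1 × 2.09 × 15.0 = 2699 J
q2 (melt at 0 °C): 86.1 × 332.0 = 28585 J
q3 (heat water 0.0→100.0 °C): 86.1 × 4.15 × 100.0 = 35732 J
q4 (vaporize at 100 °C): 86.1 × 2261.0 = 194672 J
q5 (heat steam 100.0→112.8 °C): 86.1 × 2.03 × 12.8 = 2237 J
Total: 2699 + 28585 + 35732 + 194672 + 2237 = 263925 J = 264 kJ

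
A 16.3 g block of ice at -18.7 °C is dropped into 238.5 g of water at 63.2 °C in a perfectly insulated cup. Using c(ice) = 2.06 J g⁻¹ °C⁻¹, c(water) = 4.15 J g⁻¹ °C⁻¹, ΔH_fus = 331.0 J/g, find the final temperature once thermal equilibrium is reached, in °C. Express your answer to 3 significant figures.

T_f = 53.5 °C

Heat to bring ice to 0 °C and melt it: q₁ = 16.3×2.06×18.7 + 16.3×331.0 = 6023.2 J
Heat the water can supply cooling to 0 °C: 238.5×4.15×63.2 = 62553.8 J > q₁, so all ice melts.
Energy balance: 238.5×4.15×(63.2 − T) = 6023.2 + 16.3×4.15×(T − 0)
989.775(63.2 − T) = 6023.2 + 67.645 T
62553.8 − 6023.2 = 1057.420 T
T = 56530.6 / 1057.420 = 53.46 °C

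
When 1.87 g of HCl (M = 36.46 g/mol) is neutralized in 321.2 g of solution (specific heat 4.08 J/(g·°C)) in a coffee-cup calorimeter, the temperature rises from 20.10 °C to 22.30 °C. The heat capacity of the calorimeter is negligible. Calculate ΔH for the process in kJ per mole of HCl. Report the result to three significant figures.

|ΔT| = |22.30 − 20.10| = 2.20 °C
|q_surr| = (321.2 × 4.08) × 2.20 = 1310.496 × 2.20 = 2883 J
n(HCl) = 1.87 / 36.46 = 0.05129 mol
Temperature rose, so q_rxn = −|q_surr| = -2.883 kJ
ΔH = q_rxn / n = -56.21 kJ/mol

ΔH = -56.2 kJ/mol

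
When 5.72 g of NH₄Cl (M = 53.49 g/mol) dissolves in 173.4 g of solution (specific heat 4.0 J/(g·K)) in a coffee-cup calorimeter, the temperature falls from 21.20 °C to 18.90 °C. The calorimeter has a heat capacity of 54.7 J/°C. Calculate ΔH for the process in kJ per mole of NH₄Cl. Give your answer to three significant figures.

ΔH = 16.1 kJ/mol

|ΔT| = |18.90 − 21.20| = 2.30 °C
|q_surr| = (173.4 × 4.0 + 54.7) × 2.30 = 748.3 × 2.30 = 1721 J
n(NH₄Cl) = 5.72 / 53.49 = 0.1069 mol
Temperature fell, so q_rxn = +|q_surr| = 1.721 kJ
ΔH = q_rxn / n = 16.10 kJ/mol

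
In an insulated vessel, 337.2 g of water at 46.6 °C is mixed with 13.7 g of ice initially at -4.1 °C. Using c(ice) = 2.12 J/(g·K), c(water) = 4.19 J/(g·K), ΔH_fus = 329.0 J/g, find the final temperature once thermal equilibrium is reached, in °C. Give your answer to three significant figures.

T_f = 41.6 °C

Heat to bring ice to 0 °C and melt it: q₁ = 13.7×2.12×4.1 + 13.7×329.0 = 4626.4 J
Heat the water can supply cooling to 0 °C: 337.2×4.19×46.6 = 65839.6 J > q₁, so all ice melts.
Energy balance: 337.2×4.19×(46.6 − T) = 4626.4 + 13.7×4.19×(T − 0)
1412.868(46.6 − T) = 4626.4 + 57.403 T
65839.6 − 4626.4 = 1470.271 T
T = 61213.2 / 1470.271 = 41.63 °C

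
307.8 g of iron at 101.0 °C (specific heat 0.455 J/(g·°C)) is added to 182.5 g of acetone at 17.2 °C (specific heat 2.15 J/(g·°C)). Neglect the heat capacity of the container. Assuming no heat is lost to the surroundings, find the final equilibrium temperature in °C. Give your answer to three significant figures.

T_f = 39.2 °C

Heat lost by iron = heat gained by acetone.
(307.8)(0.455)(101.0 − T) = (182.5)(2.15)(T − 17.2)
140.049 (101.0 − T) = 392.375 (T − 17.2)
14145 − 140.049 T = 392.375 T − 6748.9
20893.9 = 532.424 T
T = 39.24 °C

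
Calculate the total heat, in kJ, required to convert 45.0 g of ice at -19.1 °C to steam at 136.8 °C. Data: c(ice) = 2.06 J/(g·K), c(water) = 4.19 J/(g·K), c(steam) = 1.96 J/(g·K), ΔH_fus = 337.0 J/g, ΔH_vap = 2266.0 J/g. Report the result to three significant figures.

q1 (heat ice -19.1→0.0 °C): 45.0 × 2.06 × 19.1 = 1771 J
q2 (melt at 0 °C): 45.0 × 337.0 = 15165 J
q3 (heat water 0.0→100.0 °C): 45.0 × 4.19 × 100.0 = 18855 J
q4 (vaporize at 100 °C): 45.0 × 2266.0 = 101970 J
q5 (heat steam 100.0→136.8 °C): 45.0 × 1.96 × 36.8 = 3246 J
Total: 1771 + 15165 + 18855 + 101970 + 3246 = 141007 J = 141 kJ

q = 141 kJ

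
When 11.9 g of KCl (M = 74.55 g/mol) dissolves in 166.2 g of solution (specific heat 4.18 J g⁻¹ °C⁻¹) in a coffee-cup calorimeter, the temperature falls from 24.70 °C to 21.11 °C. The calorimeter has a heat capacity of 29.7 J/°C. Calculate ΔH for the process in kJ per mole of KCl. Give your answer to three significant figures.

|ΔT| = |21.11 − 24.70| = 3.59 °C
|q_surr| = (166.2 × 4.18 + 29.7) × 3.59 = 724.416 × 3.59 = 2601 J
n(KCl) = 11.9 / 74.55 = 0.1596 mol
Temperature fell, so q_rxn = +|q_surr| = 2.601 kJ
ΔH = q_rxn / n = 16.30 kJ/mol

ΔH = 16.3 kJ/mol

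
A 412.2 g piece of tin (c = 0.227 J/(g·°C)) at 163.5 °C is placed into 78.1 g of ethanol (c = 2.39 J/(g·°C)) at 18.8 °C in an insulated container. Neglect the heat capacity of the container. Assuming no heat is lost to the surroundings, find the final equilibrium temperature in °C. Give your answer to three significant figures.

T_f = 67.1 °C

Heat lost by tin = heat gained by ethanol.
(412.2)(0.227)(163.5 − T) = (78.1)(2.39)(T − 18.8)
93.5694 (163.5 − T) = 186.659 (T − 18.8)
15299 − 93.5694 T = 186.659 T − 3509.2
18808.2 = 280.2284 T
T = 67.12 °C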